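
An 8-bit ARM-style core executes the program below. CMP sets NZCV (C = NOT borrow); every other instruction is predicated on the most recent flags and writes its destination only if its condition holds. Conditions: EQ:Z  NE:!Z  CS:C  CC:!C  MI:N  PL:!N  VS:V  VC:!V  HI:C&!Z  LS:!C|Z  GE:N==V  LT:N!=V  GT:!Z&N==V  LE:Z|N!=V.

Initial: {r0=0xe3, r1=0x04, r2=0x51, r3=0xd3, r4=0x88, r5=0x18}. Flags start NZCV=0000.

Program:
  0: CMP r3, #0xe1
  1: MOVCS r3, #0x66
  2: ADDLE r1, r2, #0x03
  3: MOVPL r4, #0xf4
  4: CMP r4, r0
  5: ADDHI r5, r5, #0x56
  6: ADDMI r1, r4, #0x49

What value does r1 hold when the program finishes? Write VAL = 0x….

VAL = 0xd1

0: ✓ CMP  NZCV=1000
1: · MOVCS
2: ✓ ADDLE  r1←0x54
3: · MOVPL
4: ✓ CMP  NZCV=1000
5: · ADDHI
6: ✓ ADDMI  r1←0xd1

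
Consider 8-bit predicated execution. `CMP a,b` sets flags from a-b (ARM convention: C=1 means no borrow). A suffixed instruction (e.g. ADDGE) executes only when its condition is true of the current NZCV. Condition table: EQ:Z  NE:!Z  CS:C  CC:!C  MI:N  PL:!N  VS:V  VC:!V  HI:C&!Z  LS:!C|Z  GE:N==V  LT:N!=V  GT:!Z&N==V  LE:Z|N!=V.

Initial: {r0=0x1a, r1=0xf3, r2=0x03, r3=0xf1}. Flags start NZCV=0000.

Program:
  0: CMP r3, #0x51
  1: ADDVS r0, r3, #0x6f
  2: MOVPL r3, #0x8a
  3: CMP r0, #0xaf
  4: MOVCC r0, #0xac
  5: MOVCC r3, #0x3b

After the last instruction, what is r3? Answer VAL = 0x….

[0] flags=1010 → (cmp)
[1] flags=1010 VS?F → skip
[2] flags=1010 PL?F → skip
[3] flags=0000 → (cmp)
[4] flags=0000 CC?T → r0=0xac
[5] flags=0000 CC?T → r3=0x3b

VAL = 0x3b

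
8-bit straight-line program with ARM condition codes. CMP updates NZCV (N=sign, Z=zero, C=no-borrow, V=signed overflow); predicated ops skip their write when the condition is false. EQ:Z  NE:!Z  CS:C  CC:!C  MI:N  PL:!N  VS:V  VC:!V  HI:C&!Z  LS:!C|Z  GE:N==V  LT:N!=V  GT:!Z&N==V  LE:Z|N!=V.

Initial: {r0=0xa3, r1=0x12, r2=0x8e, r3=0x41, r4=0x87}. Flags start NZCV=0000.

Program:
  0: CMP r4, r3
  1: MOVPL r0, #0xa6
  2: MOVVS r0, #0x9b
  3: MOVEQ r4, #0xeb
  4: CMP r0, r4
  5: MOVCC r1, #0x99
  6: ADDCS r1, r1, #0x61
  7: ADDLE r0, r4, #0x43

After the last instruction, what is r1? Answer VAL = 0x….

0: ✓ CMP  NZCV=0011
1: ✓ MOVPL  r0←0xa6
2: ✓ MOVVS  r0←0x9b
3: · MOVEQ
4: ✓ CMP  NZCV=0010
5: · MOVCC
6: ✓ ADDCS  r1←0x73
7: · ADDLE

VAL = 0x73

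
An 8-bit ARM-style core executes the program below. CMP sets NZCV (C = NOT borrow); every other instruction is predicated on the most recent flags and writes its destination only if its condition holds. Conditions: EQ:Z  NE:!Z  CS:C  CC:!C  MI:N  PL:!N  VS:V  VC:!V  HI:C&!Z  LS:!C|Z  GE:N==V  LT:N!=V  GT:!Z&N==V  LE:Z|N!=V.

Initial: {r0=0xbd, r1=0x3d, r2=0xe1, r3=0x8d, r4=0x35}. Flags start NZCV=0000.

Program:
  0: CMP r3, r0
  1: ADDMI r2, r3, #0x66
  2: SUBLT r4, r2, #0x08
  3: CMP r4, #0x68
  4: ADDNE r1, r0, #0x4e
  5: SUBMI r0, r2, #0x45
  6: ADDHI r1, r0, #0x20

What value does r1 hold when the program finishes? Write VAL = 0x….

[0] flags=1000 → (cmp)
[1] flags=1000 MI?T → r2=0xf3
[2] flags=1000 LT?T → r4=0xeb
[3] flags=1010 → (cmp)
[4] flags=1010 NE?T → r1=0x0b
[5] flags=1010 MI?T → r0=0xae
[6] flags=1010 HI?T → r1=0xce

VAL = 0xce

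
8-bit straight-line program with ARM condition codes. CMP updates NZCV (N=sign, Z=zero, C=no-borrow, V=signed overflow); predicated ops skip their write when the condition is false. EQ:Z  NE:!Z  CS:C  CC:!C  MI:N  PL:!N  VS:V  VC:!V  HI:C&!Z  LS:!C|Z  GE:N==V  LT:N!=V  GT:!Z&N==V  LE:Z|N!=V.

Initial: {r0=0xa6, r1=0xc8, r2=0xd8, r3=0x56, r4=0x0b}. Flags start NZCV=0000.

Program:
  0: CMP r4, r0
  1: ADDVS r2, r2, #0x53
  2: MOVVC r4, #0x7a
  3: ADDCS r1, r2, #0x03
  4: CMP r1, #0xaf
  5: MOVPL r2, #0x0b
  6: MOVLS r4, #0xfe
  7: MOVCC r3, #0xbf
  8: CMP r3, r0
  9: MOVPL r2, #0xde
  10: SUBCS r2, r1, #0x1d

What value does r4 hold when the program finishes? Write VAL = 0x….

VAL = 0x7a

[0] flags=0000 → (cmp)
[1] flags=0000 VS?F → skip
[2] flags=0000 VC?T → r4=0x7a
[3] flags=0000 CS?F → skip
[4] flags=0010 → (cmp)
[5] flags=0010 PL?T → r2=0x0b
[6] flags=0010 LS?F → skip
[7] flags=0010 CC?F → skip
[8] flags=1001 → (cmp)
[9] flags=1001 PL?F → skip
[10] flags=1001 CS?F → skip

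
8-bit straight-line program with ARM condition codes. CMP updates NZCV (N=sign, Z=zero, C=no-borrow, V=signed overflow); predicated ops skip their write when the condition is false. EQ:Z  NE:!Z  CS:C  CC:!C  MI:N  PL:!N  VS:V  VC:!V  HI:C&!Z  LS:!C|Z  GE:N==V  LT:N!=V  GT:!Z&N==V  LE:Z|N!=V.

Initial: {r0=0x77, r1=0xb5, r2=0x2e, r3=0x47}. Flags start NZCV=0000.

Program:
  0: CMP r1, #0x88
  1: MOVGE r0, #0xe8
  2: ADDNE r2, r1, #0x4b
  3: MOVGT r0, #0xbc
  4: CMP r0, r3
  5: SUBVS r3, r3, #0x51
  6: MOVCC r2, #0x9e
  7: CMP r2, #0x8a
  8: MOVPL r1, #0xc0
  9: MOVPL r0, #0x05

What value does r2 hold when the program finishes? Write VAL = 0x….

VAL = 0x00

0: ✓ CMP  NZCV=0010
1: ✓ MOVGE  r0←0xe8
2: ✓ ADDNE  r2←0x00
3: ✓ MOVGT  r0←0xbc
4: ✓ CMP  NZCV=0011
5: ✓ SUBVS  r3←0xf6
6: · MOVCC
7: ✓ CMP  NZCV=0000
8: ✓ MOVPL  r1←0xc0
9: ✓ MOVPL  r0←0x05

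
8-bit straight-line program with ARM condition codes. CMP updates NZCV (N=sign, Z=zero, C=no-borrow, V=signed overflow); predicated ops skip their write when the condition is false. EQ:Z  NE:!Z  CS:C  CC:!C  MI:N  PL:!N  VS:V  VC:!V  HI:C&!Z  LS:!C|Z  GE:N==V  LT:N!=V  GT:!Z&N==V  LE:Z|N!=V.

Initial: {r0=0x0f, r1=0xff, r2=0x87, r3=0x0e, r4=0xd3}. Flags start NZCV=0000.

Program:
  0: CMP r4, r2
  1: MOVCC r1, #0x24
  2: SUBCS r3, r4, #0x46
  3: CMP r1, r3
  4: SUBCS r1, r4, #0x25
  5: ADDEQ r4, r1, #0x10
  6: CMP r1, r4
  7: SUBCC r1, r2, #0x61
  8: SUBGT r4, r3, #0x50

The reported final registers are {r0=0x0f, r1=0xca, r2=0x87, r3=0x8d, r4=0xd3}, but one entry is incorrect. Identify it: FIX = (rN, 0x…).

FIX = (r1, 0x26)

[0] flags=0010 → (cmp)
[1] flags=0010 CC?F → skip
[2] flags=0010 CS?T → r3=0x8d
[3] flags=0010 → (cmp)
[4] flags=0010 CS?T → r1=0xae
[5] flags=0010 EQ?F → skip
[6] flags=1000 → (cmp)
[7] flags=1000 CC?T → r1=0x26
[8] flags=1000 GT?F → skip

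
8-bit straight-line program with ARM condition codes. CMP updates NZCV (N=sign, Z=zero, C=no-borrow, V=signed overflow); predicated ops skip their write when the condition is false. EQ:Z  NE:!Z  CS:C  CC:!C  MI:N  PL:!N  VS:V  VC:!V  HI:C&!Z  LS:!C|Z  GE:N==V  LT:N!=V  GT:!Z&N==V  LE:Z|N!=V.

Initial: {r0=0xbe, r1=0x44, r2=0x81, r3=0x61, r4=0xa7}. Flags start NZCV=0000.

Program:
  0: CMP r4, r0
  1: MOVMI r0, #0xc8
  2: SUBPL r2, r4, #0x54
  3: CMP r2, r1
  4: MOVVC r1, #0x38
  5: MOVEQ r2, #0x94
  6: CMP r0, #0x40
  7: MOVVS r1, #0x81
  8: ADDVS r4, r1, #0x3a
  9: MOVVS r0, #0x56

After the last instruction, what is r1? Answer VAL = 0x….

VAL = 0x44

[0] flags=1000 → (cmp)
[1] flags=1000 MI?T → r0=0xc8
[2] flags=1000 PL?F → skip
[3] flags=0011 → (cmp)
[4] flags=0011 VC?F → skip
[5] flags=0011 EQ?F → skip
[6] flags=1010 → (cmp)
[7] flags=1010 VS?F → skip
[8] flags=1010 VS?F → skip
[9] flags=1010 VS?F → skip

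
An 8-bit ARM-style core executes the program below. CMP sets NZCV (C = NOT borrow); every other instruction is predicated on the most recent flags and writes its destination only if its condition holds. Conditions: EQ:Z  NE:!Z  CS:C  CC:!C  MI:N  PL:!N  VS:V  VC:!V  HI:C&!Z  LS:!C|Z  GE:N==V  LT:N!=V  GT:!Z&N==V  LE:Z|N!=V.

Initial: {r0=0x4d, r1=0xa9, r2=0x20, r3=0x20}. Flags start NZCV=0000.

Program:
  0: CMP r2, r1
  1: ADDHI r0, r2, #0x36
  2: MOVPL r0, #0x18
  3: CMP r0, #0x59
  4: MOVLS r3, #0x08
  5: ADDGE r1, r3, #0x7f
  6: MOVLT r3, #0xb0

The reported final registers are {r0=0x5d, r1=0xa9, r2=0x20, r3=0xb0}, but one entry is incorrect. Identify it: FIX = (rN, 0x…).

FIX = (r0, 0x18)

0: ✓ CMP  NZCV=0000
1: · ADDHI
2: ✓ MOVPL  r0←0x18
3: ✓ CMP  NZCV=1000
4: ✓ MOVLS  r3←0x08
5: · ADDGE
6: ✓ MOVLT  r3←0xb0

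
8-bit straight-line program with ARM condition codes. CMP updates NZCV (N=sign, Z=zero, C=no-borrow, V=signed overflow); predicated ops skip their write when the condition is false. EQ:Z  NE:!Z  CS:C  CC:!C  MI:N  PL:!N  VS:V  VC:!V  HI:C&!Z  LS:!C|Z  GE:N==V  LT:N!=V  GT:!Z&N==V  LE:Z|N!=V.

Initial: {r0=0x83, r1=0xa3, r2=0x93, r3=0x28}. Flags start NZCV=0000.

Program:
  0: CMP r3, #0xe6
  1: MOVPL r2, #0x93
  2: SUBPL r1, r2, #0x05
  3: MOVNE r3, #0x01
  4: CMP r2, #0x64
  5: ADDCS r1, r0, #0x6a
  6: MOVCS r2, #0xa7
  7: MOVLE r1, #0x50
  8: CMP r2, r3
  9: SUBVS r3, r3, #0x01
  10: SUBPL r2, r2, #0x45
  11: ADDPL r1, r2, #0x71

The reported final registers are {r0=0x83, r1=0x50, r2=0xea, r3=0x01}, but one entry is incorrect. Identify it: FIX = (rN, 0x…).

[0] flags=0000 → (cmp)
[1] flags=0000 PL?T → r2=0x93
[2] flags=0000 PL?T → r1=0x8e
[3] flags=0000 NE?T → r3=0x01
[4] flags=0011 → (cmp)
[5] flags=0011 CS?T → r1=0xed
[6] flags=0011 CS?T → r2=0xa7
[7] flags=0011 LE?T → r1=0x50
[8] flags=1010 → (cmp)
[9] flags=1010 VS?F → skip
[10] flags=1010 PL?F → skip
[11] flags=1010 PL?F → skip

FIX = (r2, 0xa7)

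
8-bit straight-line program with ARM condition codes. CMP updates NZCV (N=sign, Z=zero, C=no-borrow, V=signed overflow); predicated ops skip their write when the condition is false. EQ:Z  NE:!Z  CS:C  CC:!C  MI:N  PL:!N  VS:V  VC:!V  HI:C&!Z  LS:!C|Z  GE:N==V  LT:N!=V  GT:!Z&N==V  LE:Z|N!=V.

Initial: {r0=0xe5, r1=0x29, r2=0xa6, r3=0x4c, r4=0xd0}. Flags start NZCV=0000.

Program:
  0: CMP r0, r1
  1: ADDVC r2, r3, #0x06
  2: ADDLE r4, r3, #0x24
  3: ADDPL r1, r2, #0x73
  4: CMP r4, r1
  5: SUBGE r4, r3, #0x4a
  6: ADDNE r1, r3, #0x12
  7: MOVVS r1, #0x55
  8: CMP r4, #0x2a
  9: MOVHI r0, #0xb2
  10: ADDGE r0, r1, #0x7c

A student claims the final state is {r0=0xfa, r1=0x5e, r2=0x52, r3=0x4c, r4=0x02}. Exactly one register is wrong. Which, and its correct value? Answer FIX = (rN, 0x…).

0: ✓ CMP  NZCV=1010
1: ✓ ADDVC  r2←0x52
2: ✓ ADDLE  r4←0x70
3: · ADDPL
4: ✓ CMP  NZCV=0010
5: ✓ SUBGE  r4←0x02
6: ✓ ADDNE  r1←0x5e
7: · MOVVS
8: ✓ CMP  NZCV=1000
9: · MOVHI
10: · ADDGE

FIX = (r0, 0xe5)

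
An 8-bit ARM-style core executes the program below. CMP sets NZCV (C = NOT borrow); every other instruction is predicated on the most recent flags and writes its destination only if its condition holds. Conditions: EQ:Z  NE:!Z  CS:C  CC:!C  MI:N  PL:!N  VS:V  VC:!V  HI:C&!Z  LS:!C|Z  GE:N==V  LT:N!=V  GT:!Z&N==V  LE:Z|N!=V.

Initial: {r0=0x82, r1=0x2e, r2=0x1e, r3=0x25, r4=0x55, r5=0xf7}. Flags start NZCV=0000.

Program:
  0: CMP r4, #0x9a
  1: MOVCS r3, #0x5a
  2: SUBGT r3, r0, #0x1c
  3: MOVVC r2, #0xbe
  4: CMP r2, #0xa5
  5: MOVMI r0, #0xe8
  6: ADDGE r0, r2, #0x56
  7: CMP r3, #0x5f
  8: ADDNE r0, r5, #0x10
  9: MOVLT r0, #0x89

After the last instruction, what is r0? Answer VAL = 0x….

[0] flags=1001 → (cmp)
[1] flags=1001 CS?F → skip
[2] flags=1001 GT?T → r3=0x66
[3] flags=1001 VC?F → skip
[4] flags=0000 → (cmp)
[5] flags=0000 MI?F → skip
[6] flags=0000 GE?T → r0=0x74
[7] flags=0010 → (cmp)
[8] flags=0010 NE?T → r0=0x07
[9] flags=0010 LT?F → skip

VAL = 0x07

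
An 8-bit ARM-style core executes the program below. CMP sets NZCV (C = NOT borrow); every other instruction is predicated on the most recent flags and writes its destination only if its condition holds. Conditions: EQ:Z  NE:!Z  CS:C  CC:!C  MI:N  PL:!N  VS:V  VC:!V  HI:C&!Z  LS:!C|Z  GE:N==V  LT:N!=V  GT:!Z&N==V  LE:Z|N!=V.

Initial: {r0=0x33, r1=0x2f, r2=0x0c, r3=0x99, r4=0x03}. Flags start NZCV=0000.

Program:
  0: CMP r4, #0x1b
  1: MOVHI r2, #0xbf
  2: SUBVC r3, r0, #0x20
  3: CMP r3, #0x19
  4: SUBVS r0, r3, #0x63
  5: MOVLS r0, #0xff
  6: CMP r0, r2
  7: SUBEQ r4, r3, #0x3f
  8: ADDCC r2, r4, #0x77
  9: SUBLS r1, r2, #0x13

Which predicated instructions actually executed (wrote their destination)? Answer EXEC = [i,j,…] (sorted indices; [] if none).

EXEC = [2,5]

[0] flags=1000 → (cmp)
[1] flags=1000 HI?F → skip
[2] flags=1000 VC?T → r3=0x13
[3] flags=1000 → (cmp)
[4] flags=1000 VS?F → skip
[5] flags=1000 LS?T → r0=0xff
[6] flags=1010 → (cmp)
[7] flags=1010 EQ?F → skip
[8] flags=1010 CC?F → skip
[9] flags=1010 LS?F → skip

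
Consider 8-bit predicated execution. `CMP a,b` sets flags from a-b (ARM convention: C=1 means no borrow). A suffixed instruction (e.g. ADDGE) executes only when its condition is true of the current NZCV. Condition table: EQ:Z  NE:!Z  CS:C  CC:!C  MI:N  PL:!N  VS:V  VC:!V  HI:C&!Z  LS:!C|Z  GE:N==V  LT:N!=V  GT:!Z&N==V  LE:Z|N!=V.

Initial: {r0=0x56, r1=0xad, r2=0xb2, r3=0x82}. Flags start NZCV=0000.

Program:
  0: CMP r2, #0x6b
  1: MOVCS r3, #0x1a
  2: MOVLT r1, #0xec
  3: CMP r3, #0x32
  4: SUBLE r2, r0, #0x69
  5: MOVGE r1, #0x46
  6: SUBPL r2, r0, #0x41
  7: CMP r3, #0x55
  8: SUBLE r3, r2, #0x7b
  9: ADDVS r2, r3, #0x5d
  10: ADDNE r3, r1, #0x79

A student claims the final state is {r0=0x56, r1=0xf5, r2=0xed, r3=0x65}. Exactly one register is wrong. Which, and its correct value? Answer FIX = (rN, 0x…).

FIX = (r1, 0xec)

0: ✓ CMP  NZCV=0011
1: ✓ MOVCS  r3←0x1a
2: ✓ MOVLT  r1←0xec
3: ✓ CMP  NZCV=1000
4: ✓ SUBLE  r2←0xed
5: · MOVGE
6: · SUBPL
7: ✓ CMP  NZCV=1000
8: ✓ SUBLE  r3←0x72
9: · ADDVS
10: ✓ ADDNE  r3←0x65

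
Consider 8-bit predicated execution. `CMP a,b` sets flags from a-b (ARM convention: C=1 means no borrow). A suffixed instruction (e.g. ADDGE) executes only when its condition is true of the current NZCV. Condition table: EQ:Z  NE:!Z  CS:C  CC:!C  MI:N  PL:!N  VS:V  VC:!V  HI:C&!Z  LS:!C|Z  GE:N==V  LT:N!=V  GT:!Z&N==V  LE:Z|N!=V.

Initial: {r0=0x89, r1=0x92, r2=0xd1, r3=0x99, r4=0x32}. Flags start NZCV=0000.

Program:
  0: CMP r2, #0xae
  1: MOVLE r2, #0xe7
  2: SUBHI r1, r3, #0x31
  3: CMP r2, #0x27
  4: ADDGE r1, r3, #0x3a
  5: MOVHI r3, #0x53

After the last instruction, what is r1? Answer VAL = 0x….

[0] flags=0010 → (cmp)
[1] flags=0010 LE?F → skip
[2] flags=0010 HI?T → r1=0x68
[3] flags=1010 → (cmp)
[4] flags=1010 GE?F → skip
[5] flags=1010 HI?T → r3=0x53

VAL = 0x68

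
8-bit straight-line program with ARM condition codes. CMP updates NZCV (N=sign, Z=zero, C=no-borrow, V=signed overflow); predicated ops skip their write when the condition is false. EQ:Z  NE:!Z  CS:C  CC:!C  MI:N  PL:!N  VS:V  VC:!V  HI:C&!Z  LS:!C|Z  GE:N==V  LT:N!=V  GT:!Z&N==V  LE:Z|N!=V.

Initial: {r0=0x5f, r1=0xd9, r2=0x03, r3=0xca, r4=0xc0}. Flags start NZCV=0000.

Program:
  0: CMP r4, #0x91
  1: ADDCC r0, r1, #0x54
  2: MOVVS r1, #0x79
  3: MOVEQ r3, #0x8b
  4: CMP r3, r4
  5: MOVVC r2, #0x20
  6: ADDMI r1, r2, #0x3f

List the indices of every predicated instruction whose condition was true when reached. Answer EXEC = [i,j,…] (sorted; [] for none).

EXEC = [5]

[0] flags=0010 → (cmp)
[1] flags=0010 CC?F → skip
[2] flags=0010 VS?F → skip
[3] flags=0010 EQ?F → skip
[4] flags=0010 → (cmp)
[5] flags=0010 VC?T → r2=0x20
[6] flags=0010 MI?F → skip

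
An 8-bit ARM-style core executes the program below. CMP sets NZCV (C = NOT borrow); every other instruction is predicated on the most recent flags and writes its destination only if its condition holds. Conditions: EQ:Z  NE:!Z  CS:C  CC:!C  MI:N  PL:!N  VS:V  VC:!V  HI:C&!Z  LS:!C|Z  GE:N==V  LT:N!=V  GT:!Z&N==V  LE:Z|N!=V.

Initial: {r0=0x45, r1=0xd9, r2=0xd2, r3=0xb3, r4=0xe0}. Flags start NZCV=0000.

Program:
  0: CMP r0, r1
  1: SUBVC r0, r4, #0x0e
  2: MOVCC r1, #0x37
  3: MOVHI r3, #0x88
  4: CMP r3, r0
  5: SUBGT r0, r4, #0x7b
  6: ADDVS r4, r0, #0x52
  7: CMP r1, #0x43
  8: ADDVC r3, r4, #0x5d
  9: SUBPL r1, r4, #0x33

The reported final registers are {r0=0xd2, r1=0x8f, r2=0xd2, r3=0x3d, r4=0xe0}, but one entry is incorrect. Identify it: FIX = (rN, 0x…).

FIX = (r1, 0x37)

0: ✓ CMP  NZCV=0000
1: ✓ SUBVC  r0←0xd2
2: ✓ MOVCC  r1←0x37
3: · MOVHI
4: ✓ CMP  NZCV=1000
5: · SUBGT
6: · ADDVS
7: ✓ CMP  NZCV=1000
8: ✓ ADDVC  r3←0x3d
9: · SUBPL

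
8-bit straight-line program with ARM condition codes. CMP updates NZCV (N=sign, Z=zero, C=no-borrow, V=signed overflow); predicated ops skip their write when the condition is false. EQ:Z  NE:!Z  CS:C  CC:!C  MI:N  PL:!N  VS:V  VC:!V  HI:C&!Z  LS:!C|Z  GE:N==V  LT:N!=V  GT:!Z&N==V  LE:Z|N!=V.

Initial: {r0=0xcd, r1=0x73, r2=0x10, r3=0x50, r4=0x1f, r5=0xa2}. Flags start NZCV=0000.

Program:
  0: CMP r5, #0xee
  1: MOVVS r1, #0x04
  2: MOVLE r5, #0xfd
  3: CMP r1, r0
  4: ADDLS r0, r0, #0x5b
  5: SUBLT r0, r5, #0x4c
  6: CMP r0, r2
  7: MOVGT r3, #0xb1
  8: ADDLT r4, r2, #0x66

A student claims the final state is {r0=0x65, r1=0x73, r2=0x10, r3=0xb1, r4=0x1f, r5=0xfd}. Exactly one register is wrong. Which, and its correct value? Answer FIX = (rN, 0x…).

0: ✓ CMP  NZCV=1000
1: · MOVVS
2: ✓ MOVLE  r5←0xfd
3: ✓ CMP  NZCV=1001
4: ✓ ADDLS  r0←0x28
5: · SUBLT
6: ✓ CMP  NZCV=0010
7: ✓ MOVGT  r3←0xb1
8: · ADDLT

FIX = (r0, 0x28)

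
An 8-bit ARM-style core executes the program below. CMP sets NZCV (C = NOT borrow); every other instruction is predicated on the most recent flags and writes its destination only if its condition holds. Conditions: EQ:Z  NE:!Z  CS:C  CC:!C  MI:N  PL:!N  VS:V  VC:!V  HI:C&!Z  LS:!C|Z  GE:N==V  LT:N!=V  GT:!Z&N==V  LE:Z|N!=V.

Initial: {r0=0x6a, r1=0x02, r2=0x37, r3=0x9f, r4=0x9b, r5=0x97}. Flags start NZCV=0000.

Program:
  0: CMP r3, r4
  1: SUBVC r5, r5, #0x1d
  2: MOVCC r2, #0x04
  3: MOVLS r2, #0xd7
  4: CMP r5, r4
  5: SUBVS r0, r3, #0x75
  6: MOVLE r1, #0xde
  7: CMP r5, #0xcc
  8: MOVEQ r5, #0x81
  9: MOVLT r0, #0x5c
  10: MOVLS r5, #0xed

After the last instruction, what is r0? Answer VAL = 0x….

0: ✓ CMP  NZCV=0010
1: ✓ SUBVC  r5←0x7a
2: · MOVCC
3: · MOVLS
4: ✓ CMP  NZCV=1001
5: ✓ SUBVS  r0←0x2a
6: · MOVLE
7: ✓ CMP  NZCV=1001
8: · MOVEQ
9: · MOVLT
10: ✓ MOVLS  r5←0xed

VAL = 0x2a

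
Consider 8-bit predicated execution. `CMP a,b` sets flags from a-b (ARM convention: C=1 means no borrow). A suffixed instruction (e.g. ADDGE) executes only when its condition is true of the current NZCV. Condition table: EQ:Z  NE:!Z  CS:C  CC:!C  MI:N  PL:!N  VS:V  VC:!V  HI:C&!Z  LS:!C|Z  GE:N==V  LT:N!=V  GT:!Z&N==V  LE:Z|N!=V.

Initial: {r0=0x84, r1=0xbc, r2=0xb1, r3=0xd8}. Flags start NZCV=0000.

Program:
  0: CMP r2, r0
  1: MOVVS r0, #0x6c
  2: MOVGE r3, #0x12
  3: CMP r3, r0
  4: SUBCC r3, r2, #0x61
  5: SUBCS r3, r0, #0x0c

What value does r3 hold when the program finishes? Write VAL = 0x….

0: ✓ CMP  NZCV=0010
1: · MOVVS
2: ✓ MOVGE  r3←0x12
3: ✓ CMP  NZCV=1001
4: ✓ SUBCC  r3←0x50
5: · SUBCS

VAL = 0x50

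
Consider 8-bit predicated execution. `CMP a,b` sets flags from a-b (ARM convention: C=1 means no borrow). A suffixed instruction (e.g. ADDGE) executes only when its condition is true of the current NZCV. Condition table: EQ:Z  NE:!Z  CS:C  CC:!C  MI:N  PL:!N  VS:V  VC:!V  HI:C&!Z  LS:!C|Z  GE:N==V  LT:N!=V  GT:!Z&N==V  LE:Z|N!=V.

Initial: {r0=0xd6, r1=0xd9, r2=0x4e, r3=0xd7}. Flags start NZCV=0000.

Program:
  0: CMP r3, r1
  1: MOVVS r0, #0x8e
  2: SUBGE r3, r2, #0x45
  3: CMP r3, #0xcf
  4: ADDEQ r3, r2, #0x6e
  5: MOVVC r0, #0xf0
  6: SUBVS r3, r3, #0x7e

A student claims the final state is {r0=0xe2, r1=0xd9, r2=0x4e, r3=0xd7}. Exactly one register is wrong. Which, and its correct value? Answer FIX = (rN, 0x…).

[0] flags=1000 → (cmp)
[1] flags=1000 VS?F → skip
[2] flags=1000 GE?F → skip
[3] flags=0010 → (cmp)
[4] flags=0010 EQ?F → skip
[5] flags=0010 VC?T → r0=0xf0
[6] flags=0010 VS?F → skip

FIX = (r0, 0xf0)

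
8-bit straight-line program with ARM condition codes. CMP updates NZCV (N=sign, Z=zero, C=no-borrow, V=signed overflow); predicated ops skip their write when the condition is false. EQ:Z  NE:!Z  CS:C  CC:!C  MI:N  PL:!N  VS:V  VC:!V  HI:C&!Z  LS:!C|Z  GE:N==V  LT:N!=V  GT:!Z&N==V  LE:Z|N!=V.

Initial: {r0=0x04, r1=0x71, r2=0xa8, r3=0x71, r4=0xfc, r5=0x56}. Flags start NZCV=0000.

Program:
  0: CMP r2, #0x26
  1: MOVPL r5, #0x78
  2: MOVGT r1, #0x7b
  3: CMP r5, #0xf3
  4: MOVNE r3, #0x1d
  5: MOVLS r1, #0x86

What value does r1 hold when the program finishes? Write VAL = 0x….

VAL = 0x86

[0] flags=1010 → (cmp)
[1] flags=1010 PL?F → skip
[2] flags=1010 GT?F → skip
[3] flags=0000 → (cmp)
[4] flags=0000 NE?T → r3=0x1d
[5] flags=0000 LS?T → r1=0x86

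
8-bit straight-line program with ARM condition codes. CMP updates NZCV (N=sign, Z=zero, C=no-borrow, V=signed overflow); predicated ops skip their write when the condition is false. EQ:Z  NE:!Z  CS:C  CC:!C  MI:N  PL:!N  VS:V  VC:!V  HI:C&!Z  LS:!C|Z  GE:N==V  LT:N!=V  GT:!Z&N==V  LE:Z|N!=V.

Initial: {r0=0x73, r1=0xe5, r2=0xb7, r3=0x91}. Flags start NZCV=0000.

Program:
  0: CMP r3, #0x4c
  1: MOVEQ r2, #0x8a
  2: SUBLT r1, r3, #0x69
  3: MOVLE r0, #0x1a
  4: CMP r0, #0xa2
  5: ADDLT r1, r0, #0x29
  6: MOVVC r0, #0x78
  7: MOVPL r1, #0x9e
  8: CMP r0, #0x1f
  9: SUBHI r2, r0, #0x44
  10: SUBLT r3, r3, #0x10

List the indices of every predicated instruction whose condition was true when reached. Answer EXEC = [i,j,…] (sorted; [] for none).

EXEC = [2,3,6,7,9]

0: ✓ CMP  NZCV=0011
1: · MOVEQ
2: ✓ SUBLT  r1←0x28
3: ✓ MOVLE  r0←0x1a
4: ✓ CMP  NZCV=0000
5: · ADDLT
6: ✓ MOVVC  r0←0x78
7: ✓ MOVPL  r1←0x9e
8: ✓ CMP  NZCV=0010
9: ✓ SUBHI  r2←0x34
10: · SUBLT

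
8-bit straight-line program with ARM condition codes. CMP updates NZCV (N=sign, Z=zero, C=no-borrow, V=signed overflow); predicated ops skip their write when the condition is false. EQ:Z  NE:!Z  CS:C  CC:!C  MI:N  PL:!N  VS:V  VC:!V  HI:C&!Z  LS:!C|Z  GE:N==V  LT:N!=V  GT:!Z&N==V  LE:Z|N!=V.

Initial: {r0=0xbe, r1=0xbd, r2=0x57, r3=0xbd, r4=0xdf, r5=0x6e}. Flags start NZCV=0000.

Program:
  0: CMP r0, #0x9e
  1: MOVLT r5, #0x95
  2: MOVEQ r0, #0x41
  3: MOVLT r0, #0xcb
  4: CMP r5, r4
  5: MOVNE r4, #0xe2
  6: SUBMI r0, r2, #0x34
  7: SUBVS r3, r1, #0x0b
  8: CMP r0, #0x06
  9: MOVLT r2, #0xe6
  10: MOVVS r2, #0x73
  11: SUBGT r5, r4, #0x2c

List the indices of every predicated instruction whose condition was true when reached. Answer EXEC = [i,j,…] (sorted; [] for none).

0: ✓ CMP  NZCV=0010
1: · MOVLT
2: · MOVEQ
3: · MOVLT
4: ✓ CMP  NZCV=1001
5: ✓ MOVNE  r4←0xe2
6: ✓ SUBMI  r0←0x23
7: ✓ SUBVS  r3←0xb2
8: ✓ CMP  NZCV=0010
9: · MOVLT
10: · MOVVS
11: ✓ SUBGT  r5←0xb6

EXEC = [5,6,7,11]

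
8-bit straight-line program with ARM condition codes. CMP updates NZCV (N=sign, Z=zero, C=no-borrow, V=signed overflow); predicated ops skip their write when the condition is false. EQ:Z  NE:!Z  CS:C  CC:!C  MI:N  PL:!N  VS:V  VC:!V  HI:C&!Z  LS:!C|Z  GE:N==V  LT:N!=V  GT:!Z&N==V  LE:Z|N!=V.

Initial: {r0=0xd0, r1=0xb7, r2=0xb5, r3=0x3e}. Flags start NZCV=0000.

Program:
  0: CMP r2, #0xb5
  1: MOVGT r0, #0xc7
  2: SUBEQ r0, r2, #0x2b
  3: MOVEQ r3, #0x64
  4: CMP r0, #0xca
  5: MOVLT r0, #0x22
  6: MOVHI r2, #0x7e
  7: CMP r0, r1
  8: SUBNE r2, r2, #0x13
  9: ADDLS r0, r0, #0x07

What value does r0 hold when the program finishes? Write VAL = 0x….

[0] flags=0110 → (cmp)
[1] flags=0110 GT?F → skip
[2] flags=0110 EQ?T → r0=0x8a
[3] flags=0110 EQ?T → r3=0x64
[4] flags=1000 → (cmp)
[5] flags=1000 LT?T → r0=0x22
[6] flags=1000 HI?F → skip
[7] flags=0000 → (cmp)
[8] flags=0000 NE?T → r2=0xa2
[9] flags=0000 LS?T → r0=0x29

VAL = 0x29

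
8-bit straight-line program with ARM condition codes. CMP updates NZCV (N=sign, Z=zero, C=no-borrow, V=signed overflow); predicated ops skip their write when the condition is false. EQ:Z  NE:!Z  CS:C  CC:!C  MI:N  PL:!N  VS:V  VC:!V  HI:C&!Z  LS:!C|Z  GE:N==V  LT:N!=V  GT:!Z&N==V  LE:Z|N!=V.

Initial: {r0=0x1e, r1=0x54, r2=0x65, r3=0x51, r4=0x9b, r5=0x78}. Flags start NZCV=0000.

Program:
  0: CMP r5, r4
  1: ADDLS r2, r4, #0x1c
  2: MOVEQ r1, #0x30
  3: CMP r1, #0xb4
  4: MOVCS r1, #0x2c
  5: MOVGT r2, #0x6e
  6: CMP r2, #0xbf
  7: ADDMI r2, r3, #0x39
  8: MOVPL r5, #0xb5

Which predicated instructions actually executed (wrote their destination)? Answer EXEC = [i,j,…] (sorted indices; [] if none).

[0] flags=1001 → (cmp)
[1] flags=1001 LS?T → r2=0xb7
[2] flags=1001 EQ?F → skip
[3] flags=1001 → (cmp)
[4] flags=1001 CS?F → skip
[5] flags=1001 GT?T → r2=0x6e
[6] flags=1001 → (cmp)
[7] flags=1001 MI?T → r2=0x8a
[8] flags=1001 PL?F → skip

EXEC = [1,5,7]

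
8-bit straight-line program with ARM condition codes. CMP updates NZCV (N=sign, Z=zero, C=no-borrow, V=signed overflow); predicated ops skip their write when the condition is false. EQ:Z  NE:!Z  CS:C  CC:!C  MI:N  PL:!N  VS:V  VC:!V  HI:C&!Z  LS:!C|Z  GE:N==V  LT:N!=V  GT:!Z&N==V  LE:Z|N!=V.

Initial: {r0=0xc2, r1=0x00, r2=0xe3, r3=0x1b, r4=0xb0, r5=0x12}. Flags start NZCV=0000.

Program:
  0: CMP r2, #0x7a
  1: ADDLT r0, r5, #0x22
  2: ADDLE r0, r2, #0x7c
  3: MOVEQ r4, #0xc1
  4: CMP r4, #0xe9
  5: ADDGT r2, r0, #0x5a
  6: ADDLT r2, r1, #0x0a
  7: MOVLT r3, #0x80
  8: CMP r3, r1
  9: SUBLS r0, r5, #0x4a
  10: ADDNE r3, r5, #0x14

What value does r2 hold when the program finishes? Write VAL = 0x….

VAL = 0x0a

[0] flags=0011 → (cmp)
[1] flags=0011 LT?T → r0=0x34
[2] flags=0011 LE?T → r0=0x5f
[3] flags=0011 EQ?F → skip
[4] flags=1000 → (cmp)
[5] flags=1000 GT?F → skip
[6] flags=1000 LT?T → r2=0x0a
[7] flags=1000 LT?T → r3=0x80
[8] flags=1010 → (cmp)
[9] flags=1010 LS?F → skip
[10] flags=1010 NE?T → r3=0x26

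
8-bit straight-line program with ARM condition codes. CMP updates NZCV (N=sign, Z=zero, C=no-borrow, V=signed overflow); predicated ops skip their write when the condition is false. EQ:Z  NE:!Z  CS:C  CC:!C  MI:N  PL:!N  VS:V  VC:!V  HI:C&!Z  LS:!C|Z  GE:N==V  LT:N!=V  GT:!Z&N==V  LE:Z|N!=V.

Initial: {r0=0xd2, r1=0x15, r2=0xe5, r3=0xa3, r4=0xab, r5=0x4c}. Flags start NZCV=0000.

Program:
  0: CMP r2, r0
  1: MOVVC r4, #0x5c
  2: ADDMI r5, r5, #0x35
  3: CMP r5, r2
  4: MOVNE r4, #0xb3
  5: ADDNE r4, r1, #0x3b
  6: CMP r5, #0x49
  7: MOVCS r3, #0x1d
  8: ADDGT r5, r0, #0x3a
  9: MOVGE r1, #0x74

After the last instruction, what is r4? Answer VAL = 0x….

0: ✓ CMP  NZCV=0010
1: ✓ MOVVC  r4←0x5c
2: · ADDMI
3: ✓ CMP  NZCV=0000
4: ✓ MOVNE  r4←0xb3
5: ✓ ADDNE  r4←0x50
6: ✓ CMP  NZCV=0010
7: ✓ MOVCS  r3←0x1d
8: ✓ ADDGT  r5←0x0c
9: ✓ MOVGE  r1←0x74

VAL = 0x50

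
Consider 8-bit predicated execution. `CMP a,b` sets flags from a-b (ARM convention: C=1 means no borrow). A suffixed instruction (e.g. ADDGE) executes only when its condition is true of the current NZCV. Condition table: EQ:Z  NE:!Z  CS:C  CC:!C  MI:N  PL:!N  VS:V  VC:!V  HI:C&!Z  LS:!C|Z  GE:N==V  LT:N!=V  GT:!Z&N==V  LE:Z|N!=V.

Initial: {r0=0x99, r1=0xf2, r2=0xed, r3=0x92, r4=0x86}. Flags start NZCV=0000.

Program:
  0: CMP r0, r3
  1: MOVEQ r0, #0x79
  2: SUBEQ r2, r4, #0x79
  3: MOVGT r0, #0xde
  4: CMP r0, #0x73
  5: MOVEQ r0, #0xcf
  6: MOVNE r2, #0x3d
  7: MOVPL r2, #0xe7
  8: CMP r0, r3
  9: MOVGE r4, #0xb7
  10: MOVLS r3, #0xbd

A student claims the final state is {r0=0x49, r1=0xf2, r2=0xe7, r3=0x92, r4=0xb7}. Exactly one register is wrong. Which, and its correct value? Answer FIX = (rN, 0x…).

[0] flags=0010 → (cmp)
[1] flags=0010 EQ?F → skip
[2] flags=0010 EQ?F → skip
[3] flags=0010 GT?T → r0=0xde
[4] flags=0011 → (cmp)
[5] flags=0011 EQ?F → skip
[6] flags=0011 NE?T → r2=0x3d
[7] flags=0011 PL?T → r2=0xe7
[8] flags=0010 → (cmp)
[9] flags=0010 GE?T → r4=0xb7
[10] flags=0010 LS?F → skip

FIX = (r0, 0xde)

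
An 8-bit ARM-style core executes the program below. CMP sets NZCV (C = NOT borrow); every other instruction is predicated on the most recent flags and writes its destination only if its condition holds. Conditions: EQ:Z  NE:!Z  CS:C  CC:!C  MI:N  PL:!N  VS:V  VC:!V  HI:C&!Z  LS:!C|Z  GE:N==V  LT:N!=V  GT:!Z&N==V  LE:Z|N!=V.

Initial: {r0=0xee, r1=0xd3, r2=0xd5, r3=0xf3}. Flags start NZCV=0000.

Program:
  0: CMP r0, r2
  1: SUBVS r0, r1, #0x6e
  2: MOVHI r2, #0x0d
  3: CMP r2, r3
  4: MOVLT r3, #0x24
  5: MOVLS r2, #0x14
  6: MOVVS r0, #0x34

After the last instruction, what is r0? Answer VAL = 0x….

[0] flags=0010 → (cmp)
[1] flags=0010 VS?F → skip
[2] flags=0010 HI?T → r2=0x0d
[3] flags=0000 → (cmp)
[4] flags=0000 LT?F → skip
[5] flags=0000 LS?T → r2=0x14
[6] flags=0000 VS?F → skip

VAL = 0xee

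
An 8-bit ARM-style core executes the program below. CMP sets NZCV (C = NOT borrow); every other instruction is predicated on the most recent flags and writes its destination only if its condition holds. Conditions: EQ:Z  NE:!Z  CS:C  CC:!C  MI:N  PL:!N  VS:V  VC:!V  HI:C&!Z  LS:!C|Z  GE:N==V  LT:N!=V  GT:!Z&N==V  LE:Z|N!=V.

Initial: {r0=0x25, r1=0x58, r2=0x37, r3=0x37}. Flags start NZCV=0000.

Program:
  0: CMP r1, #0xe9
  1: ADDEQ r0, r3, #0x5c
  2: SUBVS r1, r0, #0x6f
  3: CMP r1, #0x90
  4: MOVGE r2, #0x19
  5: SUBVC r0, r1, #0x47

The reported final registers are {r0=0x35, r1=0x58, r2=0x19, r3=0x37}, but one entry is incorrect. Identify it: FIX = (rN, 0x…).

FIX = (r0, 0x25)

[0] flags=0000 → (cmp)
[1] flags=0000 EQ?F → skip
[2] flags=0000 VS?F → skip
[3] flags=1001 → (cmp)
[4] flags=1001 GE?T → r2=0x19
[5] flags=1001 VC?F → skip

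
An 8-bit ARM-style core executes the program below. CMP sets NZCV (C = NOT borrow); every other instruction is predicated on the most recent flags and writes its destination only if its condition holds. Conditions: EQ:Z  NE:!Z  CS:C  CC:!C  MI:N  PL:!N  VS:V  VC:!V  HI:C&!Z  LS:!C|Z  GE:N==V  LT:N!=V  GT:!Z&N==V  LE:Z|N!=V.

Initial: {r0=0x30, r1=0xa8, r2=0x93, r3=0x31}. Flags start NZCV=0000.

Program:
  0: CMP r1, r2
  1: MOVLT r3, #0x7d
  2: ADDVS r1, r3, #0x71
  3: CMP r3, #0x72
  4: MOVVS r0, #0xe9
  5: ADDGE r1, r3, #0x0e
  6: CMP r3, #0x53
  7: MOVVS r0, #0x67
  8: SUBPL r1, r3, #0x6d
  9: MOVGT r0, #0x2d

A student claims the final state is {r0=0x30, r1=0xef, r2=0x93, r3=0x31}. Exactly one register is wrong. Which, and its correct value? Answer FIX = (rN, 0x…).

FIX = (r1, 0xa8)

[0] flags=0010 → (cmp)
[1] flags=0010 LT?F → skip
[2] flags=0010 VS?F → skip
[3] flags=1000 → (cmp)
[4] flags=1000 VS?F → skip
[5] flags=1000 GE?F → skip
[6] flags=1000 → (cmp)
[7] flags=1000 VS?F → skip
[8] flags=1000 PL?F → skip
[9] flags=1000 GT?F → skip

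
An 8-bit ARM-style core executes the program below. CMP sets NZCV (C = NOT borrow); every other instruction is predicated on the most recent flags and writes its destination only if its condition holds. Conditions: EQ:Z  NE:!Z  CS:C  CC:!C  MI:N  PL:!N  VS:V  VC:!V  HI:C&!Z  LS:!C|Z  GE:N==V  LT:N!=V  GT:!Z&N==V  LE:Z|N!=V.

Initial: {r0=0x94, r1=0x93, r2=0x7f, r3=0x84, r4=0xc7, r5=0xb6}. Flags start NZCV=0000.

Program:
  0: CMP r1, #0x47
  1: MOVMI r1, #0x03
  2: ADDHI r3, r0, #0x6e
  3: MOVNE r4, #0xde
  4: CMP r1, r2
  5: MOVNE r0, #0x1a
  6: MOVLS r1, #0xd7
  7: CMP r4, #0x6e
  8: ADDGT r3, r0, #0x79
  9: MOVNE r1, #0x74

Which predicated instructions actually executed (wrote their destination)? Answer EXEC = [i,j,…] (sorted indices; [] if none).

EXEC = [2,3,5,9]

[0] flags=0011 → (cmp)
[1] flags=0011 MI?F → skip
[2] flags=0011 HI?T → r3=0x02
[3] flags=0011 NE?T → r4=0xde
[4] flags=0011 → (cmp)
[5] flags=0011 NE?T → r0=0x1a
[6] flags=0011 LS?F → skip
[7] flags=0011 → (cmp)
[8] flags=0011 GT?F → skip
[9] flags=0011 NE?T → r1=0x74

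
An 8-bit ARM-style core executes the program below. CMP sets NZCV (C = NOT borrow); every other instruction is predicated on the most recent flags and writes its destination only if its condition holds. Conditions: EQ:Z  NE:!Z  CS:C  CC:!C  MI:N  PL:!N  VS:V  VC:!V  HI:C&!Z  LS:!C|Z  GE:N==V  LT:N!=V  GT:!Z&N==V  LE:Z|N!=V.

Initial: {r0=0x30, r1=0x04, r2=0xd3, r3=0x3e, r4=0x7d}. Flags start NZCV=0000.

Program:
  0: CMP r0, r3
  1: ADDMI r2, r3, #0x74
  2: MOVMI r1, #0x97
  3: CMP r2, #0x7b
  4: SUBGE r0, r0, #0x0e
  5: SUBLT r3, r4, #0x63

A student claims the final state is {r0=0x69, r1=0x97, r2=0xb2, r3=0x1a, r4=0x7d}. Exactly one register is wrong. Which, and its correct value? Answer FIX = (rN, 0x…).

[0] flags=1000 → (cmp)
[1] flags=1000 MI?T → r2=0xb2
[2] flags=1000 MI?T → r1=0x97
[3] flags=0011 → (cmp)
[4] flags=0011 GE?F → skip
[5] flags=0011 LT?T → r3=0x1a

FIX = (r0, 0x30)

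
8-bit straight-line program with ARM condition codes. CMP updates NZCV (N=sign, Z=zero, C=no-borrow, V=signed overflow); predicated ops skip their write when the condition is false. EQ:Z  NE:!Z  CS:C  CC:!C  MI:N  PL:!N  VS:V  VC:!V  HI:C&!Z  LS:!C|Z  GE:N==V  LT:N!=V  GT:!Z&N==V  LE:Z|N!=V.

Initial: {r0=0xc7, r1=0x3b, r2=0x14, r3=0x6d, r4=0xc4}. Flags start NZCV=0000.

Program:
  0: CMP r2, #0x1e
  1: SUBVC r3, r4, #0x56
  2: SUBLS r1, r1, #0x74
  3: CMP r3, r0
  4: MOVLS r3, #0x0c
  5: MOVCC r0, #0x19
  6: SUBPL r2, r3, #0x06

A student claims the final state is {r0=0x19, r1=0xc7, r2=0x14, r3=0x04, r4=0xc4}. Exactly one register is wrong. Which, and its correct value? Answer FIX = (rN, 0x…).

FIX = (r3, 0x0c)

[0] flags=1000 → (cmp)
[1] flags=1000 VC?T → r3=0x6e
[2] flags=1000 LS?T → r1=0xc7
[3] flags=1001 → (cmp)
[4] flags=1001 LS?T → r3=0x0c
[5] flags=1001 CC?T → r0=0x19
[6] flags=1001 PL?F → skip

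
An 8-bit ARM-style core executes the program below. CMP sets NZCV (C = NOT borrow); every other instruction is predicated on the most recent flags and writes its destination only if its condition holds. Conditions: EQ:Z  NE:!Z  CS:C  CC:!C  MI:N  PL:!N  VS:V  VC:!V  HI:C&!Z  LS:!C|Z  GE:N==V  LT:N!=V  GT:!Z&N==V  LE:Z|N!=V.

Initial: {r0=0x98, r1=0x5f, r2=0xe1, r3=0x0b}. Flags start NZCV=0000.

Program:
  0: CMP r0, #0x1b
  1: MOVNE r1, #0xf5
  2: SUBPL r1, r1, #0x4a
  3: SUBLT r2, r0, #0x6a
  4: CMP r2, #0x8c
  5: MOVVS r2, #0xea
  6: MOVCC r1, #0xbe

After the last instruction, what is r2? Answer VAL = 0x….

[0] flags=0011 → (cmp)
[1] flags=0011 NE?T → r1=0xf5
[2] flags=0011 PL?T → r1=0xab
[3] flags=0011 LT?T → r2=0x2e
[4] flags=1001 → (cmp)
[5] flags=1001 VS?T → r2=0xea
[6] flags=1001 CC?T → r1=0xbe

VAL = 0xea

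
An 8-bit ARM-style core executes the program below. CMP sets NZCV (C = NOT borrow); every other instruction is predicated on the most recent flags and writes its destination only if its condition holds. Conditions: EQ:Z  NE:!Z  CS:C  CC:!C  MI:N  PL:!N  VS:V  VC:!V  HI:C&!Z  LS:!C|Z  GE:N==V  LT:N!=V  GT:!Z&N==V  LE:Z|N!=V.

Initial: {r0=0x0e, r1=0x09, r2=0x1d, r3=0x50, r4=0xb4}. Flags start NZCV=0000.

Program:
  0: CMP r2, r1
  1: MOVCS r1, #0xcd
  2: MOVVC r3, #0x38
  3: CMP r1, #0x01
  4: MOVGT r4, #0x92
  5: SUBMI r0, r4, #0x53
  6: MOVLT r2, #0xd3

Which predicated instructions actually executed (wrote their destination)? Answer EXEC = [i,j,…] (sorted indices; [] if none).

0: ✓ CMP  NZCV=0010
1: ✓ MOVCS  r1←0xcd
2: ✓ MOVVC  r3←0x38
3: ✓ CMP  NZCV=1010
4: · MOVGT
5: ✓ SUBMI  r0←0x61
6: ✓ MOVLT  r2←0xd3

EXEC = [1,2,5,6]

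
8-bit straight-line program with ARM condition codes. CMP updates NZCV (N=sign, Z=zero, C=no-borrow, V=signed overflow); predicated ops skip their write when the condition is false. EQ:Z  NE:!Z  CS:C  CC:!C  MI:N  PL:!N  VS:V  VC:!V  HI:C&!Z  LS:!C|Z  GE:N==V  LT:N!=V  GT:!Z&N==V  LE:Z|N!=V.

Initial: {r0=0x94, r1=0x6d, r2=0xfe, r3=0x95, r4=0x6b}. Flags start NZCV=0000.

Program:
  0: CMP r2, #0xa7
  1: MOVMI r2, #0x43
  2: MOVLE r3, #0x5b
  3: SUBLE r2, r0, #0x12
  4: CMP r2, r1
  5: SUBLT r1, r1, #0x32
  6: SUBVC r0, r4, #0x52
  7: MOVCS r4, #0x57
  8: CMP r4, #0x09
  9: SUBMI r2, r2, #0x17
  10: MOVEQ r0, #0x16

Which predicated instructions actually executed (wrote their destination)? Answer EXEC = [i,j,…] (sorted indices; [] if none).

0: ✓ CMP  NZCV=0010
1: · MOVMI
2: · MOVLE
3: · SUBLE
4: ✓ CMP  NZCV=1010
5: ✓ SUBLT  r1←0x3b
6: ✓ SUBVC  r0←0x19
7: ✓ MOVCS  r4←0x57
8: ✓ CMP  NZCV=0010
9: · SUBMI
10: · MOVEQ

EXEC = [5,6,7]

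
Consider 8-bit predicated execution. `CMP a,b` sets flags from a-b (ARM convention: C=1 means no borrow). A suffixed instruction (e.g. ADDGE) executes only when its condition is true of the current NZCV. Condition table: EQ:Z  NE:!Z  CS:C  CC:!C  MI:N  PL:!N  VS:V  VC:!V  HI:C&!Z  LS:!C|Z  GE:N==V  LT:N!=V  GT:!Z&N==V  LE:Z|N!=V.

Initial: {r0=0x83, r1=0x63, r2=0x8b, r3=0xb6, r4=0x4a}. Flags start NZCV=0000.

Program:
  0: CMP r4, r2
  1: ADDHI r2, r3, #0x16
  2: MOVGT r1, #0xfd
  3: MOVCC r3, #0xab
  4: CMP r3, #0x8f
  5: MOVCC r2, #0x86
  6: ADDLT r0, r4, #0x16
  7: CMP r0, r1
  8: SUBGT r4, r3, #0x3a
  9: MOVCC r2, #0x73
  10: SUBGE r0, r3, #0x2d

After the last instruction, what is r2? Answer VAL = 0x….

VAL = 0x73

0: ✓ CMP  NZCV=1001
1: · ADDHI
2: ✓ MOVGT  r1←0xfd
3: ✓ MOVCC  r3←0xab
4: ✓ CMP  NZCV=0010
5: · MOVCC
6: · ADDLT
7: ✓ CMP  NZCV=1000
8: · SUBGT
9: ✓ MOVCC  r2←0x73
10: · SUBGE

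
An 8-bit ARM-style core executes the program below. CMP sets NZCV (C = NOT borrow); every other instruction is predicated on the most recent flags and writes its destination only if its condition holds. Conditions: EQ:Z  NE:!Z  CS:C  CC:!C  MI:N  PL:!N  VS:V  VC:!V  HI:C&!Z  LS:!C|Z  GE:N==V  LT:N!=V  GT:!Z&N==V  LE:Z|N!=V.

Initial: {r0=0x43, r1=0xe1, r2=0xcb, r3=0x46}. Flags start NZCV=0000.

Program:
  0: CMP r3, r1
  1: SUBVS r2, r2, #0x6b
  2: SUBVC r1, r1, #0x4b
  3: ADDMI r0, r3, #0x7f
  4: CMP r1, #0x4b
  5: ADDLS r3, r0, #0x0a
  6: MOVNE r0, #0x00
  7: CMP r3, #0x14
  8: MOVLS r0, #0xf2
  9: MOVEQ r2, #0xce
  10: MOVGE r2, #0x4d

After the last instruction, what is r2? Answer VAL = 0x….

VAL = 0x4d

[0] flags=0000 → (cmp)
[1] flags=0000 VS?F → skip
[2] flags=0000 VC?T → r1=0x96
[3] flags=0000 MI?F → skip
[4] flags=0011 → (cmp)
[5] flags=0011 LS?F → skip
[6] flags=0011 NE?T → r0=0x00
[7] flags=0010 → (cmp)
[8] flags=0010 LS?F → skip
[9] flags=0010 EQ?F → skip
[10] flags=0010 GE?T → r2=0x4d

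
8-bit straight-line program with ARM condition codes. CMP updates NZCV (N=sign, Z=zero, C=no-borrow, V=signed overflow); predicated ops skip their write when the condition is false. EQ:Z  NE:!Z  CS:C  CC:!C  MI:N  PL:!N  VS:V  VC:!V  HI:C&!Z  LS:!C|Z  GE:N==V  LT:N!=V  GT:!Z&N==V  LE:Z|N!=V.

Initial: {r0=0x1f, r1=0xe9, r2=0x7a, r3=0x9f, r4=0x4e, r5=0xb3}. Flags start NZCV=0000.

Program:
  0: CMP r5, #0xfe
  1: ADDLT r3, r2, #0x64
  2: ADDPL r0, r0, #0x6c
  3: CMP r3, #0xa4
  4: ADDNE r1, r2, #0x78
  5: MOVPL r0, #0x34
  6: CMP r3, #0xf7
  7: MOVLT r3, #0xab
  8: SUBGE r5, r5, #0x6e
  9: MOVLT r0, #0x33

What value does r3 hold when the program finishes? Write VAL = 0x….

VAL = 0xab

[0] flags=1000 → (cmp)
[1] flags=1000 LT?T → r3=0xde
[2] flags=1000 PL?F → skip
[3] flags=0010 → (cmp)
[4] flags=0010 NE?T → r1=0xf2
[5] flags=0010 PL?T → r0=0x34
[6] flags=1000 → (cmp)
[7] flags=1000 LT?T → r3=0xab
[8] flags=1000 GE?F → skip
[9] flags=1000 LT?T → r0=0x33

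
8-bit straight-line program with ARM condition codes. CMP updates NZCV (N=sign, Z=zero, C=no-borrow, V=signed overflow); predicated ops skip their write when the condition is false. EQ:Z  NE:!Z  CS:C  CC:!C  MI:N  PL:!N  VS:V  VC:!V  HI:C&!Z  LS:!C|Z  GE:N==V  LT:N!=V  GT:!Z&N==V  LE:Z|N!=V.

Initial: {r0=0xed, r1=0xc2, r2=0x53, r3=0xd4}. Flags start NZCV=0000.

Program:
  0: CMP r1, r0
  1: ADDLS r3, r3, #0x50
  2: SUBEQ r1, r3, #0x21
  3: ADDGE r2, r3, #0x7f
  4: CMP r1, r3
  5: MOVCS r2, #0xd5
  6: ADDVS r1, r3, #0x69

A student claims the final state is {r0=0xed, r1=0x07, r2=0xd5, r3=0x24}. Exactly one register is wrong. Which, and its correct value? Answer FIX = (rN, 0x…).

FIX = (r1, 0xc2)

0: ✓ CMP  NZCV=1000
1: ✓ ADDLS  r3←0x24
2: · SUBEQ
3: · ADDGE
4: ✓ CMP  NZCV=1010
5: ✓ MOVCS  r2←0xd5
6: · ADDVS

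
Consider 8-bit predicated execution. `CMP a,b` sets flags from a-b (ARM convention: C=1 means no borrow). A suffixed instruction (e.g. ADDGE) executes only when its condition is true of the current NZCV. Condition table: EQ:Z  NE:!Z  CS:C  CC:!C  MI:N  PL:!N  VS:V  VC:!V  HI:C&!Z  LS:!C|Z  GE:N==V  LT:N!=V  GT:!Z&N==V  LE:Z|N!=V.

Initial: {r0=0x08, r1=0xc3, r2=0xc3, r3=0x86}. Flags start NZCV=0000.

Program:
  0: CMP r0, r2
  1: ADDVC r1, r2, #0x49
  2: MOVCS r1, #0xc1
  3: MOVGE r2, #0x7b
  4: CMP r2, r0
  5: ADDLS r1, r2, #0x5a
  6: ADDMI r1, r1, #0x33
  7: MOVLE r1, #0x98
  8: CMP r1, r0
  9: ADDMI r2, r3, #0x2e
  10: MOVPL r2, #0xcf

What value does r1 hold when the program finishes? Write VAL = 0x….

VAL = 0x0c

[0] flags=0000 → (cmp)
[1] flags=0000 VC?T → r1=0x0c
[2] flags=0000 CS?F → skip
[3] flags=0000 GE?T → r2=0x7b
[4] flags=0010 → (cmp)
[5] flags=0010 LS?F → skip
[6] flags=0010 MI?F → skip
[7] flags=0010 LE?F → skip
[8] flags=0010 → (cmp)
[9] flags=0010 MI?F → skip
[10] flags=0010 PL?T → r2=0xcf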